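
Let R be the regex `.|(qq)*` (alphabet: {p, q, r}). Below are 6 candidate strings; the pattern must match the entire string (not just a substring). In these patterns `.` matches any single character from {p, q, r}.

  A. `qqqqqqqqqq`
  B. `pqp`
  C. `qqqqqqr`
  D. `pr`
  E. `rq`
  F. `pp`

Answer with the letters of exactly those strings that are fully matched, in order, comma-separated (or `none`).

A → match
B → no match
C → no match
D → no match
E → no match
F → no match

A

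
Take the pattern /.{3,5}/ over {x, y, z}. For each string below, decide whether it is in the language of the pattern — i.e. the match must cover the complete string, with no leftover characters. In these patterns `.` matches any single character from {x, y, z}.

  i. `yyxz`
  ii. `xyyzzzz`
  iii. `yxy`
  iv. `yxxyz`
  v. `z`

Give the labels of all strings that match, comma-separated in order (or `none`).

i, iii, iv

i. `yyxz` → match
ii. `xyyzzzz` → no match
iii. `yxy` → match
iv. `yxxyz` → match
v. `z` → no match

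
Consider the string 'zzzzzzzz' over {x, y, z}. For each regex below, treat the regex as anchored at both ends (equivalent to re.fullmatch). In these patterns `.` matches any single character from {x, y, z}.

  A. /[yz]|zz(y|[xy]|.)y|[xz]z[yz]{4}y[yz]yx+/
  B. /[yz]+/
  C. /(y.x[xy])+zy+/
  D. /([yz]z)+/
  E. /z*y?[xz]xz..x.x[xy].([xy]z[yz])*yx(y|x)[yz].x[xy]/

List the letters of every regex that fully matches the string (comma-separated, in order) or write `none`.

A → no match
B → match
C → no match — must start with 'y'
D → match
E → no match

B, D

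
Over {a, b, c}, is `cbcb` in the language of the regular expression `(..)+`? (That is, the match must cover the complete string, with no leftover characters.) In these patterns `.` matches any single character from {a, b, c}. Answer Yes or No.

Yes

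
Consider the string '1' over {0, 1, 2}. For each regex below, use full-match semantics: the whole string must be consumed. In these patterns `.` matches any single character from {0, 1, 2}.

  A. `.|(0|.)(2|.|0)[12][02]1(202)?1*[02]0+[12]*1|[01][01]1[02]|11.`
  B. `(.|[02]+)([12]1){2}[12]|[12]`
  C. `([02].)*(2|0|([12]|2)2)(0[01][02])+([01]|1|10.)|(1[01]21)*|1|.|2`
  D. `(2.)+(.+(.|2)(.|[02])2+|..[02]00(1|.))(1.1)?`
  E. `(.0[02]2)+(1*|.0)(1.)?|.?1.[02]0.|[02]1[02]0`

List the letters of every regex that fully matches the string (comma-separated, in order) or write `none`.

A → match
B → match
C → match
D → no match — must start with '2'
E → no match

A, B, C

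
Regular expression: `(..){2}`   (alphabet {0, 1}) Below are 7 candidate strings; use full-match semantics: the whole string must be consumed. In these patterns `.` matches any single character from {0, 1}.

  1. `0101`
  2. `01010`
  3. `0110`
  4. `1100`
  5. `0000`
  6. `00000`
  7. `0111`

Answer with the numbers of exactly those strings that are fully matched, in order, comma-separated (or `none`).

1, 3, 4, 5, 7

1. `0101` → match
2. `01010` → no match
3. `0110` → match
4. `1100` → match
5. `0000` → match
6. `00000` → no match
7. `0111` → match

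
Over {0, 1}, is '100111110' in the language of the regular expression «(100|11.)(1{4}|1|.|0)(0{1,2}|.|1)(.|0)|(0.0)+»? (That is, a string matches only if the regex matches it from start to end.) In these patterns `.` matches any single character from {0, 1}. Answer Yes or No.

Yes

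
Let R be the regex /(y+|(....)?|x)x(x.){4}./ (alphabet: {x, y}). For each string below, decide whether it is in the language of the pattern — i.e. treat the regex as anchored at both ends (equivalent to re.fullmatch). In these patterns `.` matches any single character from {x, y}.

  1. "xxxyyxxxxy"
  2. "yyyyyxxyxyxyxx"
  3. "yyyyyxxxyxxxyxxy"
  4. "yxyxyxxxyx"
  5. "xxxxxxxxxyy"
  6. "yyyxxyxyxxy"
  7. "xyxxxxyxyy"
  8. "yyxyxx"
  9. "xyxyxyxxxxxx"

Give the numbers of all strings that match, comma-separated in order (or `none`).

1 → no match
2 → no match
3 → no match
4 → no match
5 → match
6 → no match
7 → no match
8 → no match
9 → no match

5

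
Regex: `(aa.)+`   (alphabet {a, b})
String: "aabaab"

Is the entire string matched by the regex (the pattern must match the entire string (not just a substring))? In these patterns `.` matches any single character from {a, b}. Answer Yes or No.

Yes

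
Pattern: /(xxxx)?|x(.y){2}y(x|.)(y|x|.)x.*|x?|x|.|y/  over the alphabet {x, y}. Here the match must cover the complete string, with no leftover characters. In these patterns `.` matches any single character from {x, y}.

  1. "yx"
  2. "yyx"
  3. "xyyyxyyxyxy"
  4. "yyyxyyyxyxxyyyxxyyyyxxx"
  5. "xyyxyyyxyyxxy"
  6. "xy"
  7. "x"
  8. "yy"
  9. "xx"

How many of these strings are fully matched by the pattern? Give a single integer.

1 → no match
2 → no match
3 → no match
4 → no match
5 → no match
6 → no match
7 → match
8 → no match
9 → no match
Total matched: 1

1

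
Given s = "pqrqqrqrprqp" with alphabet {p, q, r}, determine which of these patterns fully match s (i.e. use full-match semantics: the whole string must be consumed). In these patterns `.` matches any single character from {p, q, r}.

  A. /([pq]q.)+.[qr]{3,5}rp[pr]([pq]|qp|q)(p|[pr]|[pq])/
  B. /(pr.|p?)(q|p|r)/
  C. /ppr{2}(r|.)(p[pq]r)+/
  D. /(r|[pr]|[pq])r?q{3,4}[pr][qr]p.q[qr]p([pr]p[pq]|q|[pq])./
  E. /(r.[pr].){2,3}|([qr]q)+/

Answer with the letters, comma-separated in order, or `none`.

A → match
B → no match
C → no match — must start with "ppr"
D → no match
E → no match

A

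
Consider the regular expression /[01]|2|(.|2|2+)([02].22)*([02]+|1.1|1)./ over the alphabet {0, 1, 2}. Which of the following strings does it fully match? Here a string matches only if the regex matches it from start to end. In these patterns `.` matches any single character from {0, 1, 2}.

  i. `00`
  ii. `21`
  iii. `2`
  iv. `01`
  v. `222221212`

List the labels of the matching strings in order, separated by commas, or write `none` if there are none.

i → no match
ii → no match
iii → match
iv → no match
v → match

iii, v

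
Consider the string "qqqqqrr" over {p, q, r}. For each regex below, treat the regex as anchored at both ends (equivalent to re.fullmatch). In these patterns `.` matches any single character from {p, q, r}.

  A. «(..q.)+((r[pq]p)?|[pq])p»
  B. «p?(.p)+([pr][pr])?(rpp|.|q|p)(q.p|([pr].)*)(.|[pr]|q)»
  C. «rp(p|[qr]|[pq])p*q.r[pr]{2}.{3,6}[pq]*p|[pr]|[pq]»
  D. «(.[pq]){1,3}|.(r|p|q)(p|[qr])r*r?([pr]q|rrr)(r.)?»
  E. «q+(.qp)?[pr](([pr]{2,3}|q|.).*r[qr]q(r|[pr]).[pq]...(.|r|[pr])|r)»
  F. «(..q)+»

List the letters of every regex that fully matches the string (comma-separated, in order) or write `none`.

A → no match — must end with "p"
B → no match
C → no match
D → no match
E → match
F → no match — must end with "q"

E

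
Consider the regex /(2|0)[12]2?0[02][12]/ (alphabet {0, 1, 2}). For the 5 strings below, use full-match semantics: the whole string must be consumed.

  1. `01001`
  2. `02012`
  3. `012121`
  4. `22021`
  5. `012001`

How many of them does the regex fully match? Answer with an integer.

1 → match
2 → no match
3 → no match
4 → match
5 → match
Total matched: 3

3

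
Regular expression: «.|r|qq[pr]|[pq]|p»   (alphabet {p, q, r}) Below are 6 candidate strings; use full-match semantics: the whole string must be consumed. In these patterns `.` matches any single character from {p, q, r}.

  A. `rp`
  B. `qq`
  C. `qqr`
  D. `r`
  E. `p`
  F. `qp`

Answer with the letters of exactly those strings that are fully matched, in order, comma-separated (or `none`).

A → no match
B → no match
C → match
D → match
E → match
F → no match

C, D, E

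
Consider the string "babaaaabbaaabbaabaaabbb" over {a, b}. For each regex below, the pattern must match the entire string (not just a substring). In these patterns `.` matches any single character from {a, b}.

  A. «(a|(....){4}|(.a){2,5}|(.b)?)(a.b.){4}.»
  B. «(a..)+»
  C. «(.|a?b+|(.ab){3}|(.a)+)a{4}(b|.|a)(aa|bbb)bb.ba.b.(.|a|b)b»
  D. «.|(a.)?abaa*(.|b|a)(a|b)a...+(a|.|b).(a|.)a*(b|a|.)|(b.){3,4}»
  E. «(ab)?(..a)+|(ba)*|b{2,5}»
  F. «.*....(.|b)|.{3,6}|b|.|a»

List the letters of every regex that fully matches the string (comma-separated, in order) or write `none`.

A → match
B → no match — must start with "a"
C → no match
D → no match
E → no match
F → match

A, F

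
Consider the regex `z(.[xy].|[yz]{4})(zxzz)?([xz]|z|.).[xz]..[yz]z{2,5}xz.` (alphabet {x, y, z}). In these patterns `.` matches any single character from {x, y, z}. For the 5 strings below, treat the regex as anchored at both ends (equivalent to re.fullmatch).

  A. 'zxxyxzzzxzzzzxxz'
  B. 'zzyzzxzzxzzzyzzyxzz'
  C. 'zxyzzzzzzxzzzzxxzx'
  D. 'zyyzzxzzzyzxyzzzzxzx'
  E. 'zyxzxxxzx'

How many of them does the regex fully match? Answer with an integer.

A → no match
B → no match
C → no match
D → match
E → no match
Total matched: 1

1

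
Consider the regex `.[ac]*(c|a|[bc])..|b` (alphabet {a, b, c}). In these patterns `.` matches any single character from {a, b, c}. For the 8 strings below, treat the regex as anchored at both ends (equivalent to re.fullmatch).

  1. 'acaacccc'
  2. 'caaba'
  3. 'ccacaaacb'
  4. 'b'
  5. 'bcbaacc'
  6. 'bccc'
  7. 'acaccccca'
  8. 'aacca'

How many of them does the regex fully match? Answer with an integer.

1 → match
2 → match
3 → match
4 → match
5 → no match
6 → match
7 → match
8 → match
Total matched: 7

7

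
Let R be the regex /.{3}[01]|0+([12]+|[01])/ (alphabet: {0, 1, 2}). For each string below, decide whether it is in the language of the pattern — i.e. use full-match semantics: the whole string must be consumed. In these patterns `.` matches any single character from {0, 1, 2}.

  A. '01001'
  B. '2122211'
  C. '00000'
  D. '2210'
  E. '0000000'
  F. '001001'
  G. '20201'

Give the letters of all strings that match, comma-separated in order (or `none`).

A → no match
B → no match
C → match
D → match
E → match
F → no match
G → no match

C, D, E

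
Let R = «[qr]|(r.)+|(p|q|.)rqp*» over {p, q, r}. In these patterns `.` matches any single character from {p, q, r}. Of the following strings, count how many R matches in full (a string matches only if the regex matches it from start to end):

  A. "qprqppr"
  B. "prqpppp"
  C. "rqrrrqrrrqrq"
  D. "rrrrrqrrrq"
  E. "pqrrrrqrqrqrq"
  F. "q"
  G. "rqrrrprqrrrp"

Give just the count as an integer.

5

A → no match
B → match
C → match
D → match
E → no match
F → match
G → match
Total matched: 5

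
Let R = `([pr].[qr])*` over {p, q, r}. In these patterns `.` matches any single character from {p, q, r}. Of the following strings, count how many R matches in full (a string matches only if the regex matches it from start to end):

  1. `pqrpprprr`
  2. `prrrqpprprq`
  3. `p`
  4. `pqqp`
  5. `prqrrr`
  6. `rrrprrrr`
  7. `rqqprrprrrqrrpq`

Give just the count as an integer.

3

1. `pqrpprprr` → match
2. `prrrqpprprq` → no match
3. `p` → no match
4. `pqqp` → no match
5. `prqrrr` → match
6. `rrrprrrr` → no match
7 → match
Total matched: 3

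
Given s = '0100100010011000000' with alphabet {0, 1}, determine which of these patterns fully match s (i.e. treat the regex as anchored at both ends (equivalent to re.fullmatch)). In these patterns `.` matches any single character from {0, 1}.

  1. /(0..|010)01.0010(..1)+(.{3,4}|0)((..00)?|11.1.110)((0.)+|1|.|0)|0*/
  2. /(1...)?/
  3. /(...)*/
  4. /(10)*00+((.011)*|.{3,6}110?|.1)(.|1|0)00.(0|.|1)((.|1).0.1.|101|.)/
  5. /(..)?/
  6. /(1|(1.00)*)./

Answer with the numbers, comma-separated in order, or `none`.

1 → match
2 → no match
3 → no match
4 → no match
5 → no match
6 → no match

1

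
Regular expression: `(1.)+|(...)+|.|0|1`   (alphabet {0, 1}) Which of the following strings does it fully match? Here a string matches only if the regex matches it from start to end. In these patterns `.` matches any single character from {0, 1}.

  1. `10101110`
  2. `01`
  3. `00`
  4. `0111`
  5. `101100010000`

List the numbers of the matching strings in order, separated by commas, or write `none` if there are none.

1, 5

1 → match
2 → no match
3 → no match
4 → no match
5 → match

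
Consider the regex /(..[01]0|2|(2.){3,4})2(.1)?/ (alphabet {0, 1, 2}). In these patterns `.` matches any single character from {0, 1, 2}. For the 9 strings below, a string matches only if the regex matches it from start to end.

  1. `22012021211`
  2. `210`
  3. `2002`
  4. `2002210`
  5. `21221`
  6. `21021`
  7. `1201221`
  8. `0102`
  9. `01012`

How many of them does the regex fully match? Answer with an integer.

1 → no match
2 → no match
3 → no match
4 → no match
5 → no match
6 → no match
7 → no match
8 → no match
9 → no match
Total matched: 0

0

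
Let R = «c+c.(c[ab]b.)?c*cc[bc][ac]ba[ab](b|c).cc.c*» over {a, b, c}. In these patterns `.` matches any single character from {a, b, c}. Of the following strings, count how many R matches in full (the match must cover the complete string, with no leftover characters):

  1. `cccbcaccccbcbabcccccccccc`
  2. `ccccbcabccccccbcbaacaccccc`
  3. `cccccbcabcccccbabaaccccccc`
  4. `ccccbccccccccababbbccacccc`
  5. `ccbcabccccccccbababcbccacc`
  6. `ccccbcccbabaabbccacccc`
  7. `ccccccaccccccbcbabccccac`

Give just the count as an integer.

1 → no match
2 → match
3 → match
4 → match
5 → match
6 → match
7 → match
Total matched: 6

6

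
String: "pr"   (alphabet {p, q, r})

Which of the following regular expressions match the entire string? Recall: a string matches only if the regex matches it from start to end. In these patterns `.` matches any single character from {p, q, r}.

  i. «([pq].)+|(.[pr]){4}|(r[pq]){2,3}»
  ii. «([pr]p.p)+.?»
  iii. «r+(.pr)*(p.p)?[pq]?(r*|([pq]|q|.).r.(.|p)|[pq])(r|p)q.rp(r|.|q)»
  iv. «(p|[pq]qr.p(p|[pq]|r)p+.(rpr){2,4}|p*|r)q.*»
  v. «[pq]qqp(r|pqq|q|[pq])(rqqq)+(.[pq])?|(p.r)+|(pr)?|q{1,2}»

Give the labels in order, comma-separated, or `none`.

i → match
ii → no match
iii → no match — must start with "r"
iv → no match
v → match

i, v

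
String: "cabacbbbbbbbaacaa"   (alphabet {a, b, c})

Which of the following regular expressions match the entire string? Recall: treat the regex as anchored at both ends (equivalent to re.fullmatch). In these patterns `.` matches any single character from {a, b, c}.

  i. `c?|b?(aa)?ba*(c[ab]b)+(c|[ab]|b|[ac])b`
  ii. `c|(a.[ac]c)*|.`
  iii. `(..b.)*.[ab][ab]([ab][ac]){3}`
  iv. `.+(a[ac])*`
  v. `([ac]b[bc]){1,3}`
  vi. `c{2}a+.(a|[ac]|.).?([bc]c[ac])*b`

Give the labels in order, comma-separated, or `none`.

iii, iv

i → no match
ii → no match
iii → match
iv → match
v → no match
vi → no match — must end with "b"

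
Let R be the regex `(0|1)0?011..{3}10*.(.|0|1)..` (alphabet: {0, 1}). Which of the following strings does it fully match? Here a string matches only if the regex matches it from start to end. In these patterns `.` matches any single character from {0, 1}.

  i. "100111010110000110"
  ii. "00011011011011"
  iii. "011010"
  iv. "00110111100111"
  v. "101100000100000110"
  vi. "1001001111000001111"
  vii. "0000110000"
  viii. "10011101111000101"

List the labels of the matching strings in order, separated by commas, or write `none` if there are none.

ii, iv

i → no match
ii → match
iii → no match
iv → match
v → no match
vi → no match
vii → no match
viii → no match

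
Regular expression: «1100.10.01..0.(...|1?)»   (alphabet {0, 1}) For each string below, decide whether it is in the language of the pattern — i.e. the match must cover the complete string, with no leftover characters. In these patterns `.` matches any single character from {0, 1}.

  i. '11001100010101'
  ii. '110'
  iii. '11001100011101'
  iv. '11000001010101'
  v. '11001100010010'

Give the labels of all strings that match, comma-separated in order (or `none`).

i → match
ii → no match — must start with '1100'
iii → match
iv → no match
v → no match

i, iii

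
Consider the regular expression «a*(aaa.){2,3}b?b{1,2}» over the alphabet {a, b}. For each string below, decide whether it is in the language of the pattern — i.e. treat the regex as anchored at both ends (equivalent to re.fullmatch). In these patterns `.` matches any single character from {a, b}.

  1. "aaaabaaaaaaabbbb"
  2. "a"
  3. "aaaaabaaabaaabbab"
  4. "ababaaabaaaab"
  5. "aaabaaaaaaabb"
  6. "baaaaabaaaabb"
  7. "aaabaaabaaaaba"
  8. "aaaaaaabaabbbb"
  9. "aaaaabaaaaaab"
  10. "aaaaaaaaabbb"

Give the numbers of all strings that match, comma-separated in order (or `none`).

1, 5, 10

1 → match
2 → no match — must end with "b"
3 → no match
4 → no match
5 → match
6 → no match
7 → no match — must end with "b"
8 → no match
9 → no match
10 → match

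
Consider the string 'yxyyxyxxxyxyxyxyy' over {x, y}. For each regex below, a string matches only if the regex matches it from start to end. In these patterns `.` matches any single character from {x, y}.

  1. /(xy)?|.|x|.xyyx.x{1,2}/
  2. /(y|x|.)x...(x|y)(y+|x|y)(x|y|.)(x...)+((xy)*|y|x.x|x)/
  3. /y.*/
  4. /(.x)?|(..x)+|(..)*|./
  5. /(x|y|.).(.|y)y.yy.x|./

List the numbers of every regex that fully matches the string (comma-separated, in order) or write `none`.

1 → no match
2 → match
3 → match
4 → no match
5 → no match

2, 3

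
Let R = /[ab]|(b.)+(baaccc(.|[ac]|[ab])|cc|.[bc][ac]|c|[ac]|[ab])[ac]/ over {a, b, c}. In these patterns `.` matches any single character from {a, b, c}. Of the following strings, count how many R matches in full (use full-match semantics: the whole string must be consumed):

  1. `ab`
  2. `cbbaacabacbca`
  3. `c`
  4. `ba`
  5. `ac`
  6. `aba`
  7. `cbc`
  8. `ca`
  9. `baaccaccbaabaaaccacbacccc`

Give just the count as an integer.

0

1 → no match
2 → no match
3 → no match
4 → no match
5 → no match
6 → no match
7 → no match
8 → no match
9 → no match
Total matched: 0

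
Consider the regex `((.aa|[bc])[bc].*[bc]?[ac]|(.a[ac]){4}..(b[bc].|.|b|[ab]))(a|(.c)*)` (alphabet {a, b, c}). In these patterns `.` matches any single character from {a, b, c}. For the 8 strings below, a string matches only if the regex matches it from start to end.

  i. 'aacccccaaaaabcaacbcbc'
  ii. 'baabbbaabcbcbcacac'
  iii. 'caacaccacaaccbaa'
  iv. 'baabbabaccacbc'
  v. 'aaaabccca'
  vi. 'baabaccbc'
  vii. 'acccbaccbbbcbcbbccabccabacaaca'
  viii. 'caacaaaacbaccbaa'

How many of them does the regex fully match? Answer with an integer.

i → no match
ii → match
iii → match
iv → match
v → no match
vi → match
vii → no match
viii → match
Total matched: 5

5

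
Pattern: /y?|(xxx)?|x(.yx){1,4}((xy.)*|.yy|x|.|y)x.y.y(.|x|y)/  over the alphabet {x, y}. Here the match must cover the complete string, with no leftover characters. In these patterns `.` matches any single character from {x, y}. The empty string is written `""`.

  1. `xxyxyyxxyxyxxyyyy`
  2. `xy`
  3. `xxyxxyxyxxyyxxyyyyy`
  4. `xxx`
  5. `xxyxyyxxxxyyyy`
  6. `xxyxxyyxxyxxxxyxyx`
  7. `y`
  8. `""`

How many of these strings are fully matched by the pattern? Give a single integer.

5

1 → match
2 → no match
3 → no match
4 → match
5 → match
6 → no match
7 → match
8 → match
Total matched: 5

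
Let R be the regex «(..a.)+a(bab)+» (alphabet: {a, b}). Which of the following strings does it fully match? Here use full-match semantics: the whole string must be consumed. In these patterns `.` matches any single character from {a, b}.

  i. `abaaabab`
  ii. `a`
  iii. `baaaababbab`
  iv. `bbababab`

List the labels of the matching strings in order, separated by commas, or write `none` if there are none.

i → match
ii → no match — must end with `bab`
iii → match
iv → match

i, iii, iv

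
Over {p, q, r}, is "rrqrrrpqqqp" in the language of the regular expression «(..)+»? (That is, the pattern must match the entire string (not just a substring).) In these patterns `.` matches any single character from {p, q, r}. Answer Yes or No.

No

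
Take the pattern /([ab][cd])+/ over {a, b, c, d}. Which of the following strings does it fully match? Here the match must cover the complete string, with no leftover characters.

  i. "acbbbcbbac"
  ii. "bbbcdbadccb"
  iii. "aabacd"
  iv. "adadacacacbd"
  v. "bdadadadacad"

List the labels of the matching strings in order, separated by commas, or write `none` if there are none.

i. "acbbbcbbac" → no match
ii. "bbbcdbadccb" → no match
iii. "aabacd" → no match
iv. "adadacacacbd" → match
v. "bdadadadacad" → match

iv, v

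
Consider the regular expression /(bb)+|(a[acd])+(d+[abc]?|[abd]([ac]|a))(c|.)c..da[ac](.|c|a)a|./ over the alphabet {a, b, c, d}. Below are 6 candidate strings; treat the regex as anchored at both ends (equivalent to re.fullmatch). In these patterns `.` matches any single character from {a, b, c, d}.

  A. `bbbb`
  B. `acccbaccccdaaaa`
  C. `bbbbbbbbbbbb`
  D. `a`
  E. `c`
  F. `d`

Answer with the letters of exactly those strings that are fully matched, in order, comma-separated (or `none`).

A → match
B → no match
C → match
D → match
E → match
F → match

A, C, D, E, F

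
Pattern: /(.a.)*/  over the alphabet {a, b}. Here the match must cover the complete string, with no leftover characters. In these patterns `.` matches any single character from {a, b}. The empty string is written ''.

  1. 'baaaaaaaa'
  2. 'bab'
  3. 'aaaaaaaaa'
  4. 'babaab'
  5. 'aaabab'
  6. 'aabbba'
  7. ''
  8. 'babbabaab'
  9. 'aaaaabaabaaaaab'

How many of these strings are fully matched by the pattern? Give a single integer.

8

1. 'baaaaaaaa' → match
2. 'bab' → match
3. 'aaaaaaaaa' → match
4. 'babaab' → match
5. 'aaabab' → match
6. 'aabbba' → no match
7. '' → match
8. 'babbabaab' → match
9 → match
Total matched: 8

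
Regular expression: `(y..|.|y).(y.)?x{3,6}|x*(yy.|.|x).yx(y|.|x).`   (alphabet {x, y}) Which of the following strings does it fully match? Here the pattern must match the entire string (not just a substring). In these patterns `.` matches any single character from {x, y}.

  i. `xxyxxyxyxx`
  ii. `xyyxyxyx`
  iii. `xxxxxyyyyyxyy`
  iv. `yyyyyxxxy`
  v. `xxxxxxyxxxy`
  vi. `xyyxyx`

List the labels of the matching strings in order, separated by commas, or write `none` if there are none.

i → no match
ii → no match
iii → match
iv → no match
v → no match
vi → match

iii, vi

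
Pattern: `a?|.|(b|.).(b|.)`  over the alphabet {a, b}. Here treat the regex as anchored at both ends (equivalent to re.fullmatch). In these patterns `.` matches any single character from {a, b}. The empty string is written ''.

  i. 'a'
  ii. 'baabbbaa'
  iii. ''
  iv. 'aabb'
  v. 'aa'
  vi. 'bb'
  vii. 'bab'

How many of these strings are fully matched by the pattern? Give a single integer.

3

i → match
ii → no match
iii → match
iv → no match
v → no match
vi → no match
vii → match
Total matched: 3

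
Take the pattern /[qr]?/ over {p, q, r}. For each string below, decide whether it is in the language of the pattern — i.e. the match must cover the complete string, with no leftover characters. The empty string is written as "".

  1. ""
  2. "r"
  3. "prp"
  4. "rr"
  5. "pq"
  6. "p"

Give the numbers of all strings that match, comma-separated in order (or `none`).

1 → match
2 → match
3 → no match
4 → no match
5 → no match
6 → no match

1, 2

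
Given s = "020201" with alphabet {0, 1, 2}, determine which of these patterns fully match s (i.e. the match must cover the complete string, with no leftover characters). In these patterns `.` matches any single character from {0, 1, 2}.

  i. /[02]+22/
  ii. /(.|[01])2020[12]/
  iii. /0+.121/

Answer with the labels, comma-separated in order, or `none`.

ii

i → no match — must end with "22"
ii → match
iii → no match — must end with "121"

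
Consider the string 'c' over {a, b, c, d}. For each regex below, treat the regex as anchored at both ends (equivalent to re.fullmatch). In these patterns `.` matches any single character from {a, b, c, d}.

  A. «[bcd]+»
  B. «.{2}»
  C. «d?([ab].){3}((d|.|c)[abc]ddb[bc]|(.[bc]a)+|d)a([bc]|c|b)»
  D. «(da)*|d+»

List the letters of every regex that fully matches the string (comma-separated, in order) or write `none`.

A

A → match
B → no match
C → no match
D → no match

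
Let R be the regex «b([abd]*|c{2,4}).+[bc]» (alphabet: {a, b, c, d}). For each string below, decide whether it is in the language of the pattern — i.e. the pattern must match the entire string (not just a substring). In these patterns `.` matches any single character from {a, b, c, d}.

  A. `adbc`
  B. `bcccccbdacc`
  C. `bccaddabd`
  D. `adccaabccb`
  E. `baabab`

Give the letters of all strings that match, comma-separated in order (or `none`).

B, E

A → no match — must start with `b`
B → match
C → no match
D → no match — must start with `b`
E → match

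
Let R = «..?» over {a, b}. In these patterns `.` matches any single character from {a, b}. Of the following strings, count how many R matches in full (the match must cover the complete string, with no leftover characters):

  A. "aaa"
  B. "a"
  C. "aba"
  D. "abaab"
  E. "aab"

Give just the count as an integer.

A → no match
B → match
C → no match
D → no match
E → no match
Total matched: 1

1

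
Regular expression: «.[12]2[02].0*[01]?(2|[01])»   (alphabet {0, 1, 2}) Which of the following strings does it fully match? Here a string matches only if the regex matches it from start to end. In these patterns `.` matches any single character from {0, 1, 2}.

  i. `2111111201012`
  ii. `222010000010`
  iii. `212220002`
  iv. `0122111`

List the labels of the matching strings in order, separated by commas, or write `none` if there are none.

i → no match
ii. `222010000010` → match
iii. `212220002` → match
iv. `0122111` → match

ii, iii, iv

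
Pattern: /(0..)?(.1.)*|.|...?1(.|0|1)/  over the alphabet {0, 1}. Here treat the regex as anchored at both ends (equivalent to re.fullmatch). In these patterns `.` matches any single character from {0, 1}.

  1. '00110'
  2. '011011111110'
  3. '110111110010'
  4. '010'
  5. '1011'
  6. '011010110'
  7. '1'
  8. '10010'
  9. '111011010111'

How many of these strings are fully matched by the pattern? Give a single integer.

9

1 → match
2 → match
3 → match
4 → match
5 → match
6 → match
7 → match
8 → match
9 → match
Total matched: 9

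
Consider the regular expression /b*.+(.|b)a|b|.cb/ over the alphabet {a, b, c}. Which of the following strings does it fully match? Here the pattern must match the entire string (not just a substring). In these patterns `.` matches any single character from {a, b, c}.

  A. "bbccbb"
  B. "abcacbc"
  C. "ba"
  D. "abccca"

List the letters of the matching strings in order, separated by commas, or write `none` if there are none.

D

A. "bbccbb" → no match
B. "abcacbc" → no match
C. "ba" → no match
D. "abccca" → match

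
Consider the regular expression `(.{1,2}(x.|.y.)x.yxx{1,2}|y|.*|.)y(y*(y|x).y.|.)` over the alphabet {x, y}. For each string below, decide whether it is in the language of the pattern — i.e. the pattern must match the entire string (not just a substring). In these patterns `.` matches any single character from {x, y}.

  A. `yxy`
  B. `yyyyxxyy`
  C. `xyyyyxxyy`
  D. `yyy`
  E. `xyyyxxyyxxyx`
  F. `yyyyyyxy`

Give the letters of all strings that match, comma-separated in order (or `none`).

B, C, D, E

A → no match
B → match
C → match
D → match
E → match
F → no match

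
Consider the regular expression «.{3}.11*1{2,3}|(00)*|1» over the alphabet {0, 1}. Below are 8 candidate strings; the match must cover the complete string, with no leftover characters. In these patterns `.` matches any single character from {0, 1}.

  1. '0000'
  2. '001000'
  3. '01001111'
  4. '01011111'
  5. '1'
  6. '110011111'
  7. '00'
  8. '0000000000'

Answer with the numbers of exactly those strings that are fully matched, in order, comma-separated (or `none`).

1 → match
2 → no match
3 → match
4 → match
5 → match
6 → match
7 → match
8 → match

1, 3, 4, 5, 6, 7, 8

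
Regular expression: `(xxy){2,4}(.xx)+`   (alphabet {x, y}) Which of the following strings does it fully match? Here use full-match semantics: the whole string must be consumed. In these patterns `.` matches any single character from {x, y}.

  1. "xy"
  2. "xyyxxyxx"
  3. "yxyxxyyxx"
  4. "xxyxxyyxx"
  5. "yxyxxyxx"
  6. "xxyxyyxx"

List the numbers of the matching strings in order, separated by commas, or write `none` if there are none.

4

1 → no match — must start with "xxy"
2 → no match — must start with "xxy"
3 → no match — must start with "xxy"
4 → match
5 → no match — must start with "xxy"
6 → no match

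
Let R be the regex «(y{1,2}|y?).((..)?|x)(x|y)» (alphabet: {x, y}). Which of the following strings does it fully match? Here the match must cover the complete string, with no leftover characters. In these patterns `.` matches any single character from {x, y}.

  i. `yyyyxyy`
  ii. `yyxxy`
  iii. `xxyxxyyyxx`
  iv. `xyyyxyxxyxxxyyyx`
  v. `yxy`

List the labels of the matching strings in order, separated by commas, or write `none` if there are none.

i → no match
ii → match
iii → no match
iv → no match
v → match

ii, v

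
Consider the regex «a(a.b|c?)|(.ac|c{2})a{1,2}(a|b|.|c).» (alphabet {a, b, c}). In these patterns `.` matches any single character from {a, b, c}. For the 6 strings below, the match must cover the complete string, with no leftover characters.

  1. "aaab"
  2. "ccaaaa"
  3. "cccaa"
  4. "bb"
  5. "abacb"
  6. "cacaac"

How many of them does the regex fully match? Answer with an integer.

1 → match
2 → match
3 → no match
4 → no match
5 → no match
6 → match
Total matched: 3

3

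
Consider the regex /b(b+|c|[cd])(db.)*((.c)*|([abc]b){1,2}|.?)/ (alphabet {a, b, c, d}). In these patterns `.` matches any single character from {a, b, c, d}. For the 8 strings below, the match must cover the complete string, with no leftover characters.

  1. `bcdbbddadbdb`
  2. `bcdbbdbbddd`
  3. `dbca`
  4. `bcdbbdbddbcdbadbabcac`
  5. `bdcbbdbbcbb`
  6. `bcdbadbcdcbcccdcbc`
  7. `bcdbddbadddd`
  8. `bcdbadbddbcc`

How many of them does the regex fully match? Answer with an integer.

3

1 → no match
2 → no match
3 → no match — must start with `b`
4 → match
5 → no match
6 → match
7 → no match
8 → match
Total matched: 3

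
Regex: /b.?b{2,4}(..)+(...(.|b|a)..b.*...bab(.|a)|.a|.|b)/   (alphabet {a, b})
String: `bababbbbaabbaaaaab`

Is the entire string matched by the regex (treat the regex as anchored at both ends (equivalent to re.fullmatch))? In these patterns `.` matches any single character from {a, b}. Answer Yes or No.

No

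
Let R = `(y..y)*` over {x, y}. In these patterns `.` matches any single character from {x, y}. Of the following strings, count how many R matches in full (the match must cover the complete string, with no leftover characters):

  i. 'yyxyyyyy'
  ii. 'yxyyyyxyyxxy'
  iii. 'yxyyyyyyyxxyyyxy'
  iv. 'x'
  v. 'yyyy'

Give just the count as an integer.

i → match
ii → match
iii → match
iv → no match
v → match
Total matched: 4

4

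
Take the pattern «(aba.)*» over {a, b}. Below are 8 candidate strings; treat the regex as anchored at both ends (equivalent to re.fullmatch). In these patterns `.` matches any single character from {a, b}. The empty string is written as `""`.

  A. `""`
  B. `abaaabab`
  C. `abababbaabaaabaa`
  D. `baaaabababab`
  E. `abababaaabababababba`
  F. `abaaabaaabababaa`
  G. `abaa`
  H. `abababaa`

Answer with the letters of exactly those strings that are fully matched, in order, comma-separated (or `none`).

A, B, F, G, H

A → match
B → match
C → no match
D → no match
E → no match
F → match
G → match
H → match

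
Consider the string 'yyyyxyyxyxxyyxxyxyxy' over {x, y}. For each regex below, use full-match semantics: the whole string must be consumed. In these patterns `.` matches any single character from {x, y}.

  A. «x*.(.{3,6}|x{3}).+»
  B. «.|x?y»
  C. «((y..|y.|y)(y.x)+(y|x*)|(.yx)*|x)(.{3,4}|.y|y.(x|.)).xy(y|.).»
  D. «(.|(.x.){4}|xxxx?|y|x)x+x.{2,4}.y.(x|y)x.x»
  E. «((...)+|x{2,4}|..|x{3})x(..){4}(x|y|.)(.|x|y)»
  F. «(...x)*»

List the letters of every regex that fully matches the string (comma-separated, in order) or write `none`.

A → match
B → no match
C → match
D → no match — must end with 'x'
E → match
F → no match

A, C, E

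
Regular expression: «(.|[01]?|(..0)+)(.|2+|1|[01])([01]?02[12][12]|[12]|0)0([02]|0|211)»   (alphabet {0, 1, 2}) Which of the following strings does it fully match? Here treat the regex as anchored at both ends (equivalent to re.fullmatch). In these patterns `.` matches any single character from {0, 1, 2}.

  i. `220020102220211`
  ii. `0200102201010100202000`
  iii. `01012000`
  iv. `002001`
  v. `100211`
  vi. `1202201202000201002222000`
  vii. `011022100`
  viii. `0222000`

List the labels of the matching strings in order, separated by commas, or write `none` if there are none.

i → match
ii → no match
iii → no match
iv → no match
v → match
vi → match
vii → match
viii → match

i, v, vi, vii, viii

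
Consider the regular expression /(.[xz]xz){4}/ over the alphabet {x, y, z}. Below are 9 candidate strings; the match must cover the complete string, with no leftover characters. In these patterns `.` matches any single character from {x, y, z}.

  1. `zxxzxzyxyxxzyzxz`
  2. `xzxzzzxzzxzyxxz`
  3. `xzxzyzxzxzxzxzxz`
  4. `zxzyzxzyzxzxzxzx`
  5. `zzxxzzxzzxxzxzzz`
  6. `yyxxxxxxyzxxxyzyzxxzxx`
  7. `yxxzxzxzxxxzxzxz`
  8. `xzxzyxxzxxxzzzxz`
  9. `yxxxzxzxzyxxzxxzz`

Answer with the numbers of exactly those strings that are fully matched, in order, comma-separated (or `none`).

1 → no match
2 → no match
3 → match
4 → no match — must end with `xz`
5 → no match — must end with `xz`
6 → no match — must end with `xz`
7 → match
8 → match
9 → no match — must end with `xz`

3, 7, 8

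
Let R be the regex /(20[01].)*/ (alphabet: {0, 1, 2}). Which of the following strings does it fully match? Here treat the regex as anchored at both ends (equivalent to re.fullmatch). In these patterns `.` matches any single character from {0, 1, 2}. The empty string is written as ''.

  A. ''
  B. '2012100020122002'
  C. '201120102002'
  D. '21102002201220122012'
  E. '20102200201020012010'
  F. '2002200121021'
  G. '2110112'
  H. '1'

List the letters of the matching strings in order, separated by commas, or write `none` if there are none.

A, C

A → match
B → no match
C → match
D → no match
E → no match
F → no match
G → no match
H → no match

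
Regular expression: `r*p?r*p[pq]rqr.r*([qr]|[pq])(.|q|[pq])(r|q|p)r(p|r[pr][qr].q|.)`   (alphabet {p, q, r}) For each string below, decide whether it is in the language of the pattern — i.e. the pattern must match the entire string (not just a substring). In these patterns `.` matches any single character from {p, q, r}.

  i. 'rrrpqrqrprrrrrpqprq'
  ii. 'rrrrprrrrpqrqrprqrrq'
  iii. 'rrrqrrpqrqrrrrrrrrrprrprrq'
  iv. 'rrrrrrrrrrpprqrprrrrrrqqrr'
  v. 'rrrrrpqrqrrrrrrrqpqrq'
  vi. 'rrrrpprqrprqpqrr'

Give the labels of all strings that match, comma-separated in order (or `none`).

i → match
ii → match
iii → no match
iv → match
v → match
vi → match

i, ii, iv, v, vi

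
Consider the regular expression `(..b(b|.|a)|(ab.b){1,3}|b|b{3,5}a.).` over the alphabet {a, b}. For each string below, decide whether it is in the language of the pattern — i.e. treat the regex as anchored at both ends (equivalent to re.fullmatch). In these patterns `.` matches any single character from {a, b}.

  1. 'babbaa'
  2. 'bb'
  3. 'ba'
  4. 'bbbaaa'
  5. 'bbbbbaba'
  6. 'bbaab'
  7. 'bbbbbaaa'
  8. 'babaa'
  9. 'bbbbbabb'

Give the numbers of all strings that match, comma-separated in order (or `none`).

2, 3, 4, 5, 7, 8, 9

1 → no match
2 → match
3 → match
4 → match
5 → match
6 → no match
7 → match
8 → match
9 → match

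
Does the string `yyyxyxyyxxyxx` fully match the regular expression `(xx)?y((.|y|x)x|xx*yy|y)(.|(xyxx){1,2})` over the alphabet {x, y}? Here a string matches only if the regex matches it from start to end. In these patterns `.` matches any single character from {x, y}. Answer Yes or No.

No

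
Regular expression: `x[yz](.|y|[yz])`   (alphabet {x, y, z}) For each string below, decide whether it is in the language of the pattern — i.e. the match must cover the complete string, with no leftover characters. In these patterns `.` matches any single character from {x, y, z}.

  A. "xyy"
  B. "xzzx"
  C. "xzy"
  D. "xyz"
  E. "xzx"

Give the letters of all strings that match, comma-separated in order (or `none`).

A. "xyy" → match
B. "xzzx" → no match
C. "xzy" → match
D. "xyz" → match
E. "xzx" → match

A, C, D, E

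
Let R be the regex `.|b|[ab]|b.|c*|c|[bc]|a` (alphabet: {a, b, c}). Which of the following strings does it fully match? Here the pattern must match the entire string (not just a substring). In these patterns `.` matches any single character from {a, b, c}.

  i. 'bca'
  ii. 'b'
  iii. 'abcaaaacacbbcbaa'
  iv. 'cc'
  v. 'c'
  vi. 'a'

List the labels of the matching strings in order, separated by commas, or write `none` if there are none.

ii, iv, v, vi

i. 'bca' → no match
ii. 'b' → match
iii → no match
iv. 'cc' → match
v. 'c' → match
vi. 'a' → match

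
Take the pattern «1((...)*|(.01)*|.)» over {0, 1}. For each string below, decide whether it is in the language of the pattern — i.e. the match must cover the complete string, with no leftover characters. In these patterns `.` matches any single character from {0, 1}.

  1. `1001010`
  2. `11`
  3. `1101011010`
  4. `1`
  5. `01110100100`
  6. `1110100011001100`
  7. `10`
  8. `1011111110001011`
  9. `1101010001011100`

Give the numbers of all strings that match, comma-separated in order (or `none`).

1, 2, 3, 4, 6, 7, 8, 9

1 → match
2 → match
3 → match
4 → match
5 → no match — must start with `1`
6 → match
7 → match
8 → match
9 → match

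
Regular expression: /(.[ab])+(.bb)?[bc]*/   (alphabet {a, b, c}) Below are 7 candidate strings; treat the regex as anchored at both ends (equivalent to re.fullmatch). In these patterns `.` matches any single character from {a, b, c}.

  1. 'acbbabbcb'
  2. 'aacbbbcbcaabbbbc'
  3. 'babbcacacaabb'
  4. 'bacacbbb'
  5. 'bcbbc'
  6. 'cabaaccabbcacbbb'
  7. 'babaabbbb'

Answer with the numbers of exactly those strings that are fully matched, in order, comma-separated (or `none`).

1 → no match
2 → match
3 → match
4 → match
5 → no match
6 → no match
7 → match

2, 3, 4, 7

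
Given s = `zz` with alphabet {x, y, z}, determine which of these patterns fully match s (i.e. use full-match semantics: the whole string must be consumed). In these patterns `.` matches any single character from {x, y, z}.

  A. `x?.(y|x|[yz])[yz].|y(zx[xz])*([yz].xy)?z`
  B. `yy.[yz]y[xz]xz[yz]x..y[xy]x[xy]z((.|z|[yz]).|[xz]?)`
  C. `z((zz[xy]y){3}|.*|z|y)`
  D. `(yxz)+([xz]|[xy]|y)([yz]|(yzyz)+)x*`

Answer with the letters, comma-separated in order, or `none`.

A → no match
B → no match — must start with `yy`
C → match
D → no match — must start with `yxz`

C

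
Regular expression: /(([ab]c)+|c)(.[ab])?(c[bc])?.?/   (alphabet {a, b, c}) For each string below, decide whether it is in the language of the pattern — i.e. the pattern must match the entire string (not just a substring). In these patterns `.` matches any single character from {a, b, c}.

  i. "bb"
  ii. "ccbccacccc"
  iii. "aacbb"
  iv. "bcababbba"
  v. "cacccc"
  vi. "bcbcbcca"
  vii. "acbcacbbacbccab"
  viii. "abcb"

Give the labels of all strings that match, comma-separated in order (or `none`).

i. "bb" → no match
ii. "ccbccacccc" → no match
iii. "aacbb" → no match
iv. "bcababbba" → no match
v. "cacccc" → no match
vi. "bcbcbcca" → match
vii → no match
viii. "abcb" → no match

vi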